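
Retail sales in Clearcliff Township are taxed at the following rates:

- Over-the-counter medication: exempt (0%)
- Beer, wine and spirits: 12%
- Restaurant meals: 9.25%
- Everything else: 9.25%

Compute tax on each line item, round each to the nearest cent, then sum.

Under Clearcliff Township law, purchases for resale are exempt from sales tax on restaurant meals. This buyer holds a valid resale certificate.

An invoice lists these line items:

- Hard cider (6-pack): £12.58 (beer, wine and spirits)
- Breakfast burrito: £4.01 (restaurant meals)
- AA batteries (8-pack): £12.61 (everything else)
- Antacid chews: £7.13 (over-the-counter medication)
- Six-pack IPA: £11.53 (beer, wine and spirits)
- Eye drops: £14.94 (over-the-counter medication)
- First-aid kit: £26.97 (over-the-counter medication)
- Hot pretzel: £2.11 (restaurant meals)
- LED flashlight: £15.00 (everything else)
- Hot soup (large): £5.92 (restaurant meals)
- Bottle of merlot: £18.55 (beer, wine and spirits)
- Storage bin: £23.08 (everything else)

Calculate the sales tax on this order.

£9.81

Hard cider (6-pack) £12.58: beer, wine and spirits → 12% → £1.51
Breakfast burrito £4.01: restaurant meals, buyer-exempt → 0% → £0.00
AA batteries (8-pack) £12.61: everything else → 9.25% → £1.17
Antacid chews £7.13: over-the-counter medication → 0% → £0.00
Six-pack IPA £11.53: beer, wine and spirits → 12% → £1.38
Eye drops £14.94: over-the-counter medication → 0% → £0.00
First-aid kit £26.97: over-the-counter medication → 0% → £0.00
Hot pretzel £2.11: restaurant meals, buyer-exempt → 0% → £0.00
LED flashlight £15.00: everything else → 9.25% → £1.39
Hot soup (large) £5.92: restaurant meals, buyer-exempt → 0% → £0.00
Bottle of merlot £18.55: beer, wine and spirits → 12% → £2.23
Storage bin £23.08: everything else → 9.25% → £2.13
Total tax = £1.51 + £1.17 + £1.38 + £1.39 + £2.23 + £2.13 = £9.81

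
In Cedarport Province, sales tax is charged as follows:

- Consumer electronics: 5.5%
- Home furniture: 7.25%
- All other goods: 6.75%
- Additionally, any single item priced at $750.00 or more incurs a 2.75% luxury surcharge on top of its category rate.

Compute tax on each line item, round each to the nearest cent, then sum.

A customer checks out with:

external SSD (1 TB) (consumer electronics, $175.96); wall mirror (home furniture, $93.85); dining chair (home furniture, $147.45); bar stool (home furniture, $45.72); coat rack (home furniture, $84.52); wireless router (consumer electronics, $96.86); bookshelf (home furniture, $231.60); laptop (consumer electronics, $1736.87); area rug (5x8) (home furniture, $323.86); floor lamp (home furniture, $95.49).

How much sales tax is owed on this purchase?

External SSD (1 TB) $175.96: consumer electronics → 5.5% → $9.68
Wall mirror $93.85: home furniture → 7.25% → $6.80
Dining chair $147.45: home furniture → 7.25% → $10.69
Bar stool $45.72: home furniture → 7.25% → $3.31
Coat rack $84.52: home furniture → 7.25% → $6.13
Wireless router $96.86: consumer electronics → 5.5% → $5.33
Bookshelf $231.60: home furniture → 7.25% → $16.79
Laptop $1736.87: consumer electronics → 5.5% + 2.75% surcharge = 8.25% → $143.29
Area rug (5x8) $323.86: home furniture → 7.25% → $23.48
Floor lamp $95.49: home furniture → 7.25% → $6.92
Total tax = $9.68 + $6.80 + $10.69 + $3.31 + $6.13 + $5.33 + $16.79 + $143.29 + $23.48 + $6.92 = $232.42

$232.42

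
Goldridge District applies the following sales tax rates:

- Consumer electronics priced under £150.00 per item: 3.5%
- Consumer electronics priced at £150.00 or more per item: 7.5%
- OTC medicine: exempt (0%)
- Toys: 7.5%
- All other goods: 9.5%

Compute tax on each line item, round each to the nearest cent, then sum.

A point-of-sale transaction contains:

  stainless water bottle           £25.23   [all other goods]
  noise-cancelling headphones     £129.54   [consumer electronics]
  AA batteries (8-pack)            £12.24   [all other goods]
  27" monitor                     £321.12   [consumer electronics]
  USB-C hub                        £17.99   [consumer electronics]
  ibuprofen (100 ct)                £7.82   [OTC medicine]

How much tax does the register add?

Stainless water bottle £25.23: all other goods → 9.5% → £2.40
Noise-cancelling headphones £129.54: consumer electronics, under £150.00 → 3.5% → £4.53
AA batteries (8-pack) £12.24: all other goods → 9.5% → £1.16
27" monitor £321.12: consumer electronics, £150.00 or more → 7.5% → £24.08
USB-C hub £17.99: consumer electronics, under £150.00 → 3.5% → £0.63
Ibuprofen (100 ct) £7.82: OTC medicine → 0% → £0.00
Total tax = £2.40 + £4.53 + £1.16 + £24.08 + £0.63 = £32.80

£32.80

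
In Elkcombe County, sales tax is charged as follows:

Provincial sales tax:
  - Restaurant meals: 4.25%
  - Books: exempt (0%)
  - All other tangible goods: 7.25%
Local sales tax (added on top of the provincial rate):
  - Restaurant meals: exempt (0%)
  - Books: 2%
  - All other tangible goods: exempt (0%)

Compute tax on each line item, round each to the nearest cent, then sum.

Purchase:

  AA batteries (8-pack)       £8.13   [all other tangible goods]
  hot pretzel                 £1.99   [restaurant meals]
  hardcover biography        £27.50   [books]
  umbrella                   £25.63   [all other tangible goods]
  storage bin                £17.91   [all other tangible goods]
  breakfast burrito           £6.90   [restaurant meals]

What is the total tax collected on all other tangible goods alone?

£3.75

AA batteries (8-pack) £8.13: all other tangible goods → 7.25% + 0% local = 7.25% → £0.59
Umbrella £25.63: all other tangible goods → 7.25% + 0% local = 7.25% → £1.86
Storage bin £17.91: all other tangible goods → 7.25% + 0% local = 7.25% → £1.30
Tax on all other tangible goods = £0.59 + £1.86 + £1.30 = £3.75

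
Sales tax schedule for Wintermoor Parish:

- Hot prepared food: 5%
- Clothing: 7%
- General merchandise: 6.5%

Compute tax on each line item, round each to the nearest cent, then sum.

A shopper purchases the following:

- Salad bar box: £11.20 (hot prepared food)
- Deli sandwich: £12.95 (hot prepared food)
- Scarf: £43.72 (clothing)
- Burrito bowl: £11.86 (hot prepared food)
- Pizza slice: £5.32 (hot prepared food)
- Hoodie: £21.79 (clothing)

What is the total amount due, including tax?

Salad bar box £11.20: hot prepared food → 5% → £0.56
Deli sandwich £12.95: hot prepared food → 5% → £0.65
Scarf £43.72: clothing → 7% → £3.06
Burrito bowl £11.86: hot prepared food → 5% → £0.59
Pizza slice £5.32: hot prepared food → 5% → £0.27
Hoodie £21.79: clothing → 7% → £1.53
Subtotal = £106.84; tax = £6.66; total due = £113.50

£113.50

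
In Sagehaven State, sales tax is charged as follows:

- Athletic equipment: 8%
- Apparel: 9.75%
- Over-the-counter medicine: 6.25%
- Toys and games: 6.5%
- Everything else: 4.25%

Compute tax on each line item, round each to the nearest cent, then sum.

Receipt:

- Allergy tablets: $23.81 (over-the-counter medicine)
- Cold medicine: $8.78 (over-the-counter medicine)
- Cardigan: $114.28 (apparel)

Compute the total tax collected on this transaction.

$13.18

Allergy tablets $23.81: over-the-counter medicine → 6.25% → $1.49
Cold medicine $8.78: over-the-counter medicine → 6.25% → $0.55
Cardigan $114.28: apparel → 9.75% → $11.14
Total tax = $1.49 + $0.55 + $11.14 = $13.18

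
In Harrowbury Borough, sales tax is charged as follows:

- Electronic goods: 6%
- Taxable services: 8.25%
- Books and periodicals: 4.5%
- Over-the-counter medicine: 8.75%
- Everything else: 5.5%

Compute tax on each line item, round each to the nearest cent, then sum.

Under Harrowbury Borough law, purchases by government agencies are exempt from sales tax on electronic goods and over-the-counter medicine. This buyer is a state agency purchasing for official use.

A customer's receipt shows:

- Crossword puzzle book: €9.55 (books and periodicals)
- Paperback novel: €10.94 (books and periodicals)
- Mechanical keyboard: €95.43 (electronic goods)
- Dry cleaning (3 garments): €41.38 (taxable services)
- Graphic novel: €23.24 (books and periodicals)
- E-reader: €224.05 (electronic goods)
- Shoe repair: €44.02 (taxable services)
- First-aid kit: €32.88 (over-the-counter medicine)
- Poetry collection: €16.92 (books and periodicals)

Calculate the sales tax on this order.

Crossword puzzle book €9.55: books and periodicals → 4.5% → €0.43
Paperback novel €10.94: books and periodicals → 4.5% → €0.49
Mechanical keyboard €95.43: electronic goods, buyer-exempt → 0% → €0.00
Dry cleaning (3 garments) €41.38: taxable services → 8.25% → €3.41
Graphic novel €23.24: books and periodicals → 4.5% → €1.05
E-reader €224.05: electronic goods, buyer-exempt → 0% → €0.00
Shoe repair €44.02: taxable services → 8.25% → €3.63
First-aid kit €32.88: over-the-counter medicine, buyer-exempt → 0% → €0.00
Poetry collection €16.92: books and periodicals → 4.5% → €0.76
Total tax = €0.43 + €0.49 + €3.41 + €1.05 + €3.63 + €0.76 = €9.77

€9.77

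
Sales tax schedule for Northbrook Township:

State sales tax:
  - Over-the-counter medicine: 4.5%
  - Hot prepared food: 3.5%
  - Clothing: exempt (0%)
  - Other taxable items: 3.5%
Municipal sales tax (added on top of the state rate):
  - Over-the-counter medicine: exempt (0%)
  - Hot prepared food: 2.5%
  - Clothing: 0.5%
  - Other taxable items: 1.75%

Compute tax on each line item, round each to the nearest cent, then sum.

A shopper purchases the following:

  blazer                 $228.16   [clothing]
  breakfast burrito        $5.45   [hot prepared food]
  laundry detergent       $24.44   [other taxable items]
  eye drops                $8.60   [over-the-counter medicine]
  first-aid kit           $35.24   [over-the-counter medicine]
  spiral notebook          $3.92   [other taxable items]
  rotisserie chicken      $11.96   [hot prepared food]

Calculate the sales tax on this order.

Blazer $228.16: clothing → 0% + 0.5% municipal = 0.5% → $1.14
Breakfast burrito $5.45: hot prepared food → 3.5% + 2.5% municipal = 6% → $0.33
Laundry detergent $24.44: other taxable items → 3.5% + 1.75% municipal = 5.25% → $1.28
Eye drops $8.60: over-the-counter medicine → 4.5% + 0% municipal = 4.5% → $0.39
First-aid kit $35.24: over-the-counter medicine → 4.5% + 0% municipal = 4.5% → $1.59
Spiral notebook $3.92: other taxable items → 3.5% + 1.75% municipal = 5.25% → $0.21
Rotisserie chicken $11.96: hot prepared food → 3.5% + 2.5% municipal = 6% → $0.72
Total tax = $1.14 + $0.33 + $1.28 + $0.39 + $1.59 + $0.21 + $0.72 = $5.66

$5.66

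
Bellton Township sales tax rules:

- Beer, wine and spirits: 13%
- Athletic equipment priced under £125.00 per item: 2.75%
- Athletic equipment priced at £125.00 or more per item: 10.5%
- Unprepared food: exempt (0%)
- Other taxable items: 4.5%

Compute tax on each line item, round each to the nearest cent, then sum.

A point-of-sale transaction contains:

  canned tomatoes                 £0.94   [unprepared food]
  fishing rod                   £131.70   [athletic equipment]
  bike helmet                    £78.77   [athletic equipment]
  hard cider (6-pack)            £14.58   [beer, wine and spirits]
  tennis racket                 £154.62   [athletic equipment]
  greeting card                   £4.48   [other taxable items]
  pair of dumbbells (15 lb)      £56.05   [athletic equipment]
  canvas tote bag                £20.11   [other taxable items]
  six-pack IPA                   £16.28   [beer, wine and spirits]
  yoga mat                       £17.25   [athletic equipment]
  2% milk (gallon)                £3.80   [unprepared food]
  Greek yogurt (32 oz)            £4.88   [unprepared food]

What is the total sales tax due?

£39.37

Canned tomatoes £0.94: unprepared food → 0% → £0.00
Fishing rod £131.70: athletic equipment, £125.00 or more → 10.5% → £13.83
Bike helmet £78.77: athletic equipment, under £125.00 → 2.75% → £2.17
Hard cider (6-pack) £14.58: beer, wine and spirits → 13% → £1.90
Tennis racket £154.62: athletic equipment, £125.00 or more → 10.5% → £16.24
Greeting card £4.48: other taxable items → 4.5% → £0.20
Pair of dumbbells (15 lb) £56.05: athletic equipment, under £125.00 → 2.75% → £1.54
Canvas tote bag £20.11: other taxable items → 4.5% → £0.90
Six-pack IPA £16.28: beer, wine and spirits → 13% → £2.12
Yoga mat £17.25: athletic equipment, under £125.00 → 2.75% → £0.47
2% milk (gallon) £3.80: unprepared food → 0% → £0.00
Greek yogurt (32 oz) £4.88: unprepared food → 0% → £0.00
Total tax = £13.83 + £2.17 + £1.90 + £16.24 + £0.20 + £1.54 + £0.90 + £2.12 + £0.47 = £39.37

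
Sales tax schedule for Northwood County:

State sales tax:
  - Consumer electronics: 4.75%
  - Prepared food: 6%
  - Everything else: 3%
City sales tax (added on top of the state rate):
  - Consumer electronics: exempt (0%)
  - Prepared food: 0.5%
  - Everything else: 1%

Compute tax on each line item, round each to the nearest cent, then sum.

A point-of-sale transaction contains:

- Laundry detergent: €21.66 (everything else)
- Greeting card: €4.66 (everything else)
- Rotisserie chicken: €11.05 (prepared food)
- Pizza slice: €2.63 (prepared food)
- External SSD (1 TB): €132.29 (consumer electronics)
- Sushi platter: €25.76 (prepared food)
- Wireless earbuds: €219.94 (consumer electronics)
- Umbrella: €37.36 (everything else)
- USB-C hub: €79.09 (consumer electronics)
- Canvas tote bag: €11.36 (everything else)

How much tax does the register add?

Laundry detergent €21.66: everything else → 3% + 1% city = 4% → €0.87
Greeting card €4.66: everything else → 3% + 1% city = 4% → €0.19
Rotisserie chicken €11.05: prepared food → 6% + 0.5% city = 6.5% → €0.72
Pizza slice €2.63: prepared food → 6% + 0.5% city = 6.5% → €0.17
External SSD (1 TB) €132.29: consumer electronics → 4.75% + 0% city = 4.75% → €6.28
Sushi platter €25.76: prepared food → 6% + 0.5% city = 6.5% → €1.67
Wireless earbuds €219.94: consumer electronics → 4.75% + 0% city = 4.75% → €10.45
Umbrella €37.36: everything else → 3% + 1% city = 4% → €1.49
USB-C hub €79.09: consumer electronics → 4.75% + 0% city = 4.75% → €3.76
Canvas tote bag €11.36: everything else → 3% + 1% city = 4% → €0.45
Total tax = €0.87 + €0.19 + €0.72 + €0.17 + €6.28 + €1.67 + €10.45 + €1.49 + €3.76 + €0.45 = €26.05

€26.05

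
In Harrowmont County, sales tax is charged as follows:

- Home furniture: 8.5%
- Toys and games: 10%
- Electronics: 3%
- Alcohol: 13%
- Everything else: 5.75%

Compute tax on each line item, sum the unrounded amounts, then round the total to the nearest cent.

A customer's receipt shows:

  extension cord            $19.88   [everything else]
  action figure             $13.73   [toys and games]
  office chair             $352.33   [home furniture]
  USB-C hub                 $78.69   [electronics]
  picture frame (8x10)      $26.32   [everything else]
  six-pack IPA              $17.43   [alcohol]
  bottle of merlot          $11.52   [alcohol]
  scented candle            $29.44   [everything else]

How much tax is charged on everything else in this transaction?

Extension cord $19.88: everything else → 5.75% → $1.1431
Picture frame (8x10) $26.32: everything else → 5.75% → $1.5134
Scented candle $29.44: everything else → 5.75% → $1.6928
Tax on everything else: unrounded sum = $4.3493 → $4.35

$4.35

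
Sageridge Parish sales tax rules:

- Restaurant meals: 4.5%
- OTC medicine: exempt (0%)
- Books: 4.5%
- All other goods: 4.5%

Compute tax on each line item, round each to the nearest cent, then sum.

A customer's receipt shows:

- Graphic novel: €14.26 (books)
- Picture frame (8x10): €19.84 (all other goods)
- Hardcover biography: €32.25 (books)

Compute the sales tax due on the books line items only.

€2.09

Graphic novel €14.26: books → 4.5% → €0.64
Hardcover biography €32.25: books → 4.5% → €1.45
Tax on books = €0.64 + €1.45 = €2.09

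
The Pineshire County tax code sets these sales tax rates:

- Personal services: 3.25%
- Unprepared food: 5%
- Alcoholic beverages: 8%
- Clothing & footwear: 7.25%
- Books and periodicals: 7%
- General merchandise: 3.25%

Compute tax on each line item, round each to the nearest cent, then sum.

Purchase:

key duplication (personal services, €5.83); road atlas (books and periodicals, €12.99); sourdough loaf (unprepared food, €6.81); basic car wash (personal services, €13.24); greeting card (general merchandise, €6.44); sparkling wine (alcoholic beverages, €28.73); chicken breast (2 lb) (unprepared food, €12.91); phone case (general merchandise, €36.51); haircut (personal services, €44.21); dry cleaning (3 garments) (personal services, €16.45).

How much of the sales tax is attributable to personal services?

Key duplication €5.83: personal services → 3.25% → €0.19
Basic car wash €13.24: personal services → 3.25% → €0.43
Haircut €44.21: personal services → 3.25% → €1.44
Dry cleaning (3 garments) €16.45: personal services → 3.25% → €0.53
Tax on personal services = €0.19 + €0.43 + €1.44 + €0.53 = €2.59

€2.59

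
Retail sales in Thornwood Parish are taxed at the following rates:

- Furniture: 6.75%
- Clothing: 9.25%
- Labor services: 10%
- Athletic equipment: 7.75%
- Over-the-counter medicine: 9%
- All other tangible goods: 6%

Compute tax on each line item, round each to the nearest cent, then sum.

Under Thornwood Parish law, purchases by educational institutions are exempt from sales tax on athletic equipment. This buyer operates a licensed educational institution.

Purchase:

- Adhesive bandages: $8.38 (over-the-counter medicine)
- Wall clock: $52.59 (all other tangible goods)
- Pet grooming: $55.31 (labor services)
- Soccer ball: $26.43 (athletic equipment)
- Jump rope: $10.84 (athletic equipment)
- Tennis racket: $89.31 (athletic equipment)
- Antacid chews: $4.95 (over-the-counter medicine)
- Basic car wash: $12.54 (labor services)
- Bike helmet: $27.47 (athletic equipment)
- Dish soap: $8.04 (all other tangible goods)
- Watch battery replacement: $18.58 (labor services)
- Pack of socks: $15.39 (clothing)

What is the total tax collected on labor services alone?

$8.64

Pet grooming $55.31: labor services → 10% → $5.53
Basic car wash $12.54: labor services → 10% → $1.25
Watch battery replacement $18.58: labor services → 10% → $1.86
Tax on labor services = $5.53 + $1.25 + $1.86 = $8.64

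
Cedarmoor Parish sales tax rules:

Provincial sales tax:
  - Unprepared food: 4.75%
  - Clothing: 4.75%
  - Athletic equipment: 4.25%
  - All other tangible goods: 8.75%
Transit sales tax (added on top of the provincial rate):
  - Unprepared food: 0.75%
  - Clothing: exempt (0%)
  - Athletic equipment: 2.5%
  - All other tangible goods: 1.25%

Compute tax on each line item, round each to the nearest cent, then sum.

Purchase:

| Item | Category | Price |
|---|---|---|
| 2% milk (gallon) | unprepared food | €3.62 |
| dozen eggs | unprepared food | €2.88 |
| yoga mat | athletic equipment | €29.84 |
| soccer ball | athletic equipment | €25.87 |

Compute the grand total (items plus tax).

€66.33

2% milk (gallon) €3.62: unprepared food → 4.75% + 0.75% transit = 5.5% → €0.20
Dozen eggs €2.88: unprepared food → 4.75% + 0.75% transit = 5.5% → €0.16
Yoga mat €29.84: athletic equipment → 4.25% + 2.5% transit = 6.75% → €2.01
Soccer ball €25.87: athletic equipment → 4.25% + 2.5% transit = 6.75% → €1.75
Subtotal = €62.21; tax = €4.12; total due = €66.33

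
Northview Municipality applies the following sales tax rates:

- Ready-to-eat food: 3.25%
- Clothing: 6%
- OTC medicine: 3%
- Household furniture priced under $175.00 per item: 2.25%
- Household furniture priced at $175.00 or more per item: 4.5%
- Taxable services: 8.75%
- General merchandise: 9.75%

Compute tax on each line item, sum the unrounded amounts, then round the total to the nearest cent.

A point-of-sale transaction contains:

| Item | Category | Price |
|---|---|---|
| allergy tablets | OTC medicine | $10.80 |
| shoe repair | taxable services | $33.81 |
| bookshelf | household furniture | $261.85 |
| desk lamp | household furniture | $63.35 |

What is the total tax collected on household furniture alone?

$13.21

Bookshelf $261.85: household furniture, $175.00 or more → 4.5% → $11.78325
Desk lamp $63.35: household furniture, under $175.00 → 2.25% → $1.425375
Tax on household furniture: unrounded sum = $13.208625 → $13.21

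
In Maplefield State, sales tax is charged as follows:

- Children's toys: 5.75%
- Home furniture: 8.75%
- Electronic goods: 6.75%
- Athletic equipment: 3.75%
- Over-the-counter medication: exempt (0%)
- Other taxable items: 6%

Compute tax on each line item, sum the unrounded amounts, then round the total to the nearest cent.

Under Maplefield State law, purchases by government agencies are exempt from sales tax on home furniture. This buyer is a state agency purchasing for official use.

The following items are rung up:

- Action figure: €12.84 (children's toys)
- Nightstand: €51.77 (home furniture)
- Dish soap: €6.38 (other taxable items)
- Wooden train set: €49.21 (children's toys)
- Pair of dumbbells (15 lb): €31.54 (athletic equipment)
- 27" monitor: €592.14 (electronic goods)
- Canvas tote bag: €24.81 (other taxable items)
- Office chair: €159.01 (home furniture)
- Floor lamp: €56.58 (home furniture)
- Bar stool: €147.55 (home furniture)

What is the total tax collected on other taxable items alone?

€1.87

Dish soap €6.38: other taxable items → 6% → €0.3828
Canvas tote bag €24.81: other taxable items → 6% → €1.4886
Tax on other taxable items: unrounded sum = €1.8714 → €1.87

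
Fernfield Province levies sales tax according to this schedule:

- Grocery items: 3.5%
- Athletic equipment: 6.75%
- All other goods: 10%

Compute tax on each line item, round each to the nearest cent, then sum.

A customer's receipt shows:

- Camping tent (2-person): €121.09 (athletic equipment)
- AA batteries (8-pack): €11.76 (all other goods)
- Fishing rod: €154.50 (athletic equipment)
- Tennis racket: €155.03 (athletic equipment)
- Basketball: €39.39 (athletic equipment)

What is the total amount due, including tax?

Camping tent (2-person) €121.09: athletic equipment → 6.75% → €8.17
AA batteries (8-pack) €11.76: all other goods → 10% → €1.18
Fishing rod €154.50: athletic equipment → 6.75% → €10.43
Tennis racket €155.03: athletic equipment → 6.75% → €10.46
Basketball €39.39: athletic equipment → 6.75% → €2.66
Subtotal = €481.77; tax = €32.90; total due = €514.67

€514.67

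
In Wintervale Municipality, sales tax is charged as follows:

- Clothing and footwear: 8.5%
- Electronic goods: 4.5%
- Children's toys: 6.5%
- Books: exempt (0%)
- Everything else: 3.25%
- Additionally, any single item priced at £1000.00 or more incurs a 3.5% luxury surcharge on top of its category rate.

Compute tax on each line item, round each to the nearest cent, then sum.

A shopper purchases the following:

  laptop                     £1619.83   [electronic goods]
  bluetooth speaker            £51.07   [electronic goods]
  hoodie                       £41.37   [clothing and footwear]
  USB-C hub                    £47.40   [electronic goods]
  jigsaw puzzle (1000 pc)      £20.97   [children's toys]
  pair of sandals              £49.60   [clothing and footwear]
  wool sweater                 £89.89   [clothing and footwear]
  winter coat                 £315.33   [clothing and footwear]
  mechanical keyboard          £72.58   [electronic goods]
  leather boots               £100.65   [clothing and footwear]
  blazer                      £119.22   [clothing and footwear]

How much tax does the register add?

Laptop £1619.83: electronic goods → 4.5% + 3.5% surcharge = 8% → £129.59
Bluetooth speaker £51.07: electronic goods → 4.5% → £2.30
Hoodie £41.37: clothing and footwear → 8.5% → £3.52
USB-C hub £47.40: electronic goods → 4.5% → £2.13
Jigsaw puzzle (1000 pc) £20.97: children's toys → 6.5% → £1.36
Pair of sandals £49.60: clothing and footwear → 8.5% → £4.22
Wool sweater £89.89: clothing and footwear → 8.5% → £7.64
Winter coat £315.33: clothing and footwear → 8.5% → £26.80
Mechanical keyboard £72.58: electronic goods → 4.5% → £3.27
Leather boots £100.65: clothing and footwear → 8.5% → £8.56
Blazer £119.22: clothing and footwear → 8.5% → £10.13
Total tax = £129.59 + £2.30 + £3.52 + £2.13 + £1.36 + £4.22 + £7.64 + £26.80 + £3.27 + £8.56 + £10.13 = £199.52

£199.52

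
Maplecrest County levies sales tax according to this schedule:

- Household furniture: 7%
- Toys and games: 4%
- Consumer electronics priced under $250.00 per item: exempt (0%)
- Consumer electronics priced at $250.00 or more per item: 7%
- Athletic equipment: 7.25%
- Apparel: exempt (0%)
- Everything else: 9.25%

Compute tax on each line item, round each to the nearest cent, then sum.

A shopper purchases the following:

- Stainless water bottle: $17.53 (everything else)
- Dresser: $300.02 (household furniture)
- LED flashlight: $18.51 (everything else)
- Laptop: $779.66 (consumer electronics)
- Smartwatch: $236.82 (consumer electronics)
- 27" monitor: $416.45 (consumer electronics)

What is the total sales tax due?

$108.06

Stainless water bottle $17.53: everything else → 9.25% → $1.62
Dresser $300.02: household furniture → 7% → $21.00
LED flashlight $18.51: everything else → 9.25% → $1.71
Laptop $779.66: consumer electronics, $250.00 or more → 7% → $54.58
Smartwatch $236.82: consumer electronics, under $250.00 → 0% → $0.00
27" monitor $416.45: consumer electronics, $250.00 or more → 7% → $29.15
Total tax = $1.62 + $21.00 + $1.71 + $54.58 + $29.15 = $108.06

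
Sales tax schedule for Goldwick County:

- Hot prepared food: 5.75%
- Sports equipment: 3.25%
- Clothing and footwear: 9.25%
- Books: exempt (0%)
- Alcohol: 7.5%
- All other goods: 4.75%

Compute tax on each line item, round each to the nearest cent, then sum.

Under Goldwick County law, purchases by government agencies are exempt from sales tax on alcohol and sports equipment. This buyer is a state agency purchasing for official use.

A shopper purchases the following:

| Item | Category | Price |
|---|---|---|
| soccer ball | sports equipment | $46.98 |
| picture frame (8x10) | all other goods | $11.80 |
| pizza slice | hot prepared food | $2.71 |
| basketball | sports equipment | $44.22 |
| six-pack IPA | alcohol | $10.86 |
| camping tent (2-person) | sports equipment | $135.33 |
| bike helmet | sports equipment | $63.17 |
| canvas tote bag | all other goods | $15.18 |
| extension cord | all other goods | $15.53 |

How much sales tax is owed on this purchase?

Soccer ball $46.98: sports equipment, buyer-exempt → 0% → $0.00
Picture frame (8x10) $11.80: all other goods → 4.75% → $0.56
Pizza slice $2.71: hot prepared food → 5.75% → $0.16
Basketball $44.22: sports equipment, buyer-exempt → 0% → $0.00
Six-pack IPA $10.86: alcohol, buyer-exempt → 0% → $0.00
Camping tent (2-person) $135.33: sports equipment, buyer-exempt → 0% → $0.00
Bike helmet $63.17: sports equipment, buyer-exempt → 0% → $0.00
Canvas tote bag $15.18: all other goods → 4.75% → $0.72
Extension cord $15.53: all other goods → 4.75% → $0.74
Total tax = $0.56 + $0.16 + $0.72 + $0.74 = $2.18

$2.18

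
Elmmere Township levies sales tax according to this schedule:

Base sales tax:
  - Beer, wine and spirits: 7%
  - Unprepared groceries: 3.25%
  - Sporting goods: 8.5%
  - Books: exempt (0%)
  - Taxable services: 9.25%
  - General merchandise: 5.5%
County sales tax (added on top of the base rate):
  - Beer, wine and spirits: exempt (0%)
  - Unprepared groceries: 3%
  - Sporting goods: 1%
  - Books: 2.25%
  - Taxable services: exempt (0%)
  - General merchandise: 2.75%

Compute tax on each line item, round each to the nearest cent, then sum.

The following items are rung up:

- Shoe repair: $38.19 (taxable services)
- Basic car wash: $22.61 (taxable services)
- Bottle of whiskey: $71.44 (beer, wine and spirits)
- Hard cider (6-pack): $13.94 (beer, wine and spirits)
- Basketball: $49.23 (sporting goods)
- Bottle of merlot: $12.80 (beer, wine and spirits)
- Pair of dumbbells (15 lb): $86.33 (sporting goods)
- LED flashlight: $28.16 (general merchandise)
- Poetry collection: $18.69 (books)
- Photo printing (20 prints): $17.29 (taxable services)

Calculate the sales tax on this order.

Shoe repair $38.19: taxable services → 9.25% + 0% county = 9.25% → $3.53
Basic car wash $22.61: taxable services → 9.25% + 0% county = 9.25% → $2.09
Bottle of whiskey $71.44: beer, wine and spirits → 7% + 0% county = 7% → $5.00
Hard cider (6-pack) $13.94: beer, wine and spirits → 7% + 0% county = 7% → $0.98
Basketball $49.23: sporting goods → 8.5% + 1% county = 9.5% → $4.68
Bottle of merlot $12.80: beer, wine and spirits → 7% + 0% county = 7% → $0.90
Pair of dumbbells (15 lb) $86.33: sporting goods → 8.5% + 1% county = 9.5% → $8.20
LED flashlight $28.16: general merchandise → 5.5% + 2.75% county = 8.25% → $2.32
Poetry collection $18.69: books → 0% + 2.25% county = 2.25% → $0.42
Photo printing (20 prints) $17.29: taxable services → 9.25% + 0% county = 9.25% → $1.60
Total tax = $3.53 + $2.09 + $5.00 + $0.98 + $4.68 + $0.90 + $8.20 + $2.32 + $0.42 + $1.60 = $29.72

$29.72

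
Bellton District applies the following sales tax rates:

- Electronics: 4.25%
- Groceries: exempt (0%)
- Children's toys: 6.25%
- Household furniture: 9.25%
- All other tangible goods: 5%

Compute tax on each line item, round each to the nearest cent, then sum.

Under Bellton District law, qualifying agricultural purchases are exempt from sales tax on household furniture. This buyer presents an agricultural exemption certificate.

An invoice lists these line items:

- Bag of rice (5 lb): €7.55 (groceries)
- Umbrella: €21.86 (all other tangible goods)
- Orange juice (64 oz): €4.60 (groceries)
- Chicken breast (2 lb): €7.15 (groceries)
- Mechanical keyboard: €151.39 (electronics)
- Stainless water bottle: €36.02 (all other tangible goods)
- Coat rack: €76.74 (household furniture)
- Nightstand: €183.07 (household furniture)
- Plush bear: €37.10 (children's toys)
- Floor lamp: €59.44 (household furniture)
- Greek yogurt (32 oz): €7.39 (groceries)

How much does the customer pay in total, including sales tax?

€603.95

Bag of rice (5 lb) €7.55: groceries → 0% → €0.00
Umbrella €21.86: all other tangible goods → 5% → €1.09
Orange juice (64 oz) €4.60: groceries → 0% → €0.00
Chicken breast (2 lb) €7.15: groceries → 0% → €0.00
Mechanical keyboard €151.39: electronics → 4.25% → €6.43
Stainless water bottle €36.02: all other tangible goods → 5% → €1.80
Coat rack €76.74: household furniture, buyer-exempt → 0% → €0.00
Nightstand €183.07: household furniture, buyer-exempt → 0% → €0.00
Plush bear €37.10: children's toys → 6.25% → €2.32
Floor lamp €59.44: household furniture, buyer-exempt → 0% → €0.00
Greek yogurt (32 oz) €7.39: groceries → 0% → €0.00
Subtotal = €592.31; tax = €11.64; total due = €603.95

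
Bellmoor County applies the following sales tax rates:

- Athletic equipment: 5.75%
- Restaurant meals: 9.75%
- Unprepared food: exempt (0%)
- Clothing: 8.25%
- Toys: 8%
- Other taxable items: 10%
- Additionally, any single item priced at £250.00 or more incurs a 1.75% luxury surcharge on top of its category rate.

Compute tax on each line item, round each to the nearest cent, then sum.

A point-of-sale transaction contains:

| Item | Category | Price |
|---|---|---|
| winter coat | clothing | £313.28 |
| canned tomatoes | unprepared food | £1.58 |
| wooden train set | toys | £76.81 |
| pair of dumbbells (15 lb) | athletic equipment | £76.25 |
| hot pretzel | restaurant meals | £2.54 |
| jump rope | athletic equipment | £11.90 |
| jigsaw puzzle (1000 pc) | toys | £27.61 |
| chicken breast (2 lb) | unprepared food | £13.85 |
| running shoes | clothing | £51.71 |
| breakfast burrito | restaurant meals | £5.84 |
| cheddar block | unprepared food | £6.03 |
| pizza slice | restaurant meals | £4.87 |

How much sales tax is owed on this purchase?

£50.30

Winter coat £313.28: clothing → 8.25% + 1.75% surcharge = 10% → £31.33
Canned tomatoes £1.58: unprepared food → 0% → £0.00
Wooden train set £76.81: toys → 8% → £6.14
Pair of dumbbells (15 lb) £76.25: athletic equipment → 5.75% → £4.38
Hot pretzel £2.54: restaurant meals → 9.75% → £0.25
Jump rope £11.90: athletic equipment → 5.75% → £0.68
Jigsaw puzzle (1000 pc) £27.61: toys → 8% → £2.21
Chicken breast (2 lb) £13.85: unprepared food → 0% → £0.00
Running shoes £51.71: clothing → 8.25% → £4.27
Breakfast burrito £5.84: restaurant meals → 9.75% → £0.57
Cheddar block £6.03: unprepared food → 0% → £0.00
Pizza slice £4.87: restaurant meals → 9.75% → £0.47
Total tax = £31.33 + £6.14 + £4.38 + £0.25 + £0.68 + £2.21 + £4.27 + £0.57 + £0.47 = £50.30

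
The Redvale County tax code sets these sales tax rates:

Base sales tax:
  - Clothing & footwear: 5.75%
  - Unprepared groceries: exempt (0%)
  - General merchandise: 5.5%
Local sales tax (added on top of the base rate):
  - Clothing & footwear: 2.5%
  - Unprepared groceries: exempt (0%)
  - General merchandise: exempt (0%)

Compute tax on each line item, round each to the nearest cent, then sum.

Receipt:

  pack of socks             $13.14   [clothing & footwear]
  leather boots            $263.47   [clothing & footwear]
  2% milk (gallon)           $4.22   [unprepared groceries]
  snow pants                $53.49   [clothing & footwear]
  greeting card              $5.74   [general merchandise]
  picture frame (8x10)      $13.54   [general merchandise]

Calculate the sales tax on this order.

$28.29

Pack of socks $13.14: clothing & footwear → 5.75% + 2.5% local = 8.25% → $1.08
Leather boots $263.47: clothing & footwear → 5.75% + 2.5% local = 8.25% → $21.74
2% milk (gallon) $4.22: unprepared groceries → 0% + 0% local = 0% → $0.00
Snow pants $53.49: clothing & footwear → 5.75% + 2.5% local = 8.25% → $4.41
Greeting card $5.74: general merchandise → 5.5% + 0% local = 5.5% → $0.32
Picture frame (8x10) $13.54: general merchandise → 5.5% + 0% local = 5.5% → $0.74
Total tax = $1.08 + $21.74 + $4.41 + $0.32 + $0.74 = $28.29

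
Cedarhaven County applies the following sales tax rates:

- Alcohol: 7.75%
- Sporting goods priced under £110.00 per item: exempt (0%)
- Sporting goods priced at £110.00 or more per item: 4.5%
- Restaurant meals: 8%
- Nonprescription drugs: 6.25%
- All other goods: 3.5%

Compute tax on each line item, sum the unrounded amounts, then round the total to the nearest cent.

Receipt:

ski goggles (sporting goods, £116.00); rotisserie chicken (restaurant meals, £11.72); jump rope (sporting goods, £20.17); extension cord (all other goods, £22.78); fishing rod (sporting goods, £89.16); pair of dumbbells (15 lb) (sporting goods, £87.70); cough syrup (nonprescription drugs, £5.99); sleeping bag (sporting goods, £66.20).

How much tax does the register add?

Ski goggles £116.00: sporting goods, £110.00 or more → 4.5% → £5.22
Rotisserie chicken £11.72: restaurant meals → 8% → £0.9376
Jump rope £20.17: sporting goods, under £110.00 → 0% → £0.00
Extension cord £22.78: all other goods → 3.5% → £0.7973
Fishing rod £89.16: sporting goods, under £110.00 → 0% → £0.00
Pair of dumbbells (15 lb) £87.70: sporting goods, under £110.00 → 0% → £0.00
Cough syrup £5.99: nonprescription drugs → 6.25% → £0.374375
Sleeping bag £66.20: sporting goods, under £110.00 → 0% → £0.00
Unrounded tax sum = £7.329275 → £7.33

£7.33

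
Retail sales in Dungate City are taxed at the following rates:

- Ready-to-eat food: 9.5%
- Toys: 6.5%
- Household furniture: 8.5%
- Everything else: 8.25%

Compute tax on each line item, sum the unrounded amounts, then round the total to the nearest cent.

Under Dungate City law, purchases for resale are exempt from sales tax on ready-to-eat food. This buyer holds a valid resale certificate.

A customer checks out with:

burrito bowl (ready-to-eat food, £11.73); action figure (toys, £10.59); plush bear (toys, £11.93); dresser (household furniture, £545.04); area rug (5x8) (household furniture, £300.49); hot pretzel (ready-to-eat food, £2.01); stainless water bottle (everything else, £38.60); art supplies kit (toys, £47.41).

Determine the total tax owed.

£79.60

Burrito bowl £11.73: ready-to-eat food, buyer-exempt → 0% → £0.00
Action figure £10.59: toys → 6.5% → £0.68835
Plush bear £11.93: toys → 6.5% → £0.77545
Dresser £545.04: household furniture → 8.5% → £46.3284
Area rug (5x8) £300.49: household furniture → 8.5% → £25.54165
Hot pretzel £2.01: ready-to-eat food, buyer-exempt → 0% → £0.00
Stainless water bottle £38.60: everything else → 8.25% → £3.1845
Art supplies kit £47.41: toys → 6.5% → £3.08165
Unrounded tax sum = £79.60 → £79.60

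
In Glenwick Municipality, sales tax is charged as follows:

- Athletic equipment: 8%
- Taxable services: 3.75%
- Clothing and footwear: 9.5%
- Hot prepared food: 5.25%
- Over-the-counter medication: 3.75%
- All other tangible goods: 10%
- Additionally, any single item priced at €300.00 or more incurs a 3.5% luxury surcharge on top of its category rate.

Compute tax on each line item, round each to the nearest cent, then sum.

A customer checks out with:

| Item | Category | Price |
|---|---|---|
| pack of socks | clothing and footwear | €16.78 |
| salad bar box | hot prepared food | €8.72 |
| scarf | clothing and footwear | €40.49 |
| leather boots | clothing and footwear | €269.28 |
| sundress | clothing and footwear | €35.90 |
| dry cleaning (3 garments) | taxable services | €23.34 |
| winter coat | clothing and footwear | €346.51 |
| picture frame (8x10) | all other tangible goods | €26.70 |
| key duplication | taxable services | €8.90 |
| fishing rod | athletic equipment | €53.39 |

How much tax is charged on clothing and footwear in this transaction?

€79.48

Pack of socks €16.78: clothing and footwear → 9.5% → €1.59
Scarf €40.49: clothing and footwear → 9.5% → €3.85
Leather boots €269.28: clothing and footwear → 9.5% → €25.58
Sundress €35.90: clothing and footwear → 9.5% → €3.41
Winter coat €346.51: clothing and footwear → 9.5% + 3.5% surcharge = 13% → €45.05
Tax on clothing and footwear = €1.59 + €3.85 + €25.58 + €3.41 + €45.05 = €79.48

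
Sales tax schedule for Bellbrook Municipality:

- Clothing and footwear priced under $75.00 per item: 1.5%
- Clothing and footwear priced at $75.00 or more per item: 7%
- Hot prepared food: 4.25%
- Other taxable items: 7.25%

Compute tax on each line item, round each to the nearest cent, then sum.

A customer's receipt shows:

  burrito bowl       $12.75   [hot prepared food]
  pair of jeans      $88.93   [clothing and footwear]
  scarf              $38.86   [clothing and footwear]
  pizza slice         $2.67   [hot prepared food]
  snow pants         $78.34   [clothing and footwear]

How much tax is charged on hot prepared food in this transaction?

$0.65

Burrito bowl $12.75: hot prepared food → 4.25% → $0.54
Pizza slice $2.67: hot prepared food → 4.25% → $0.11
Tax on hot prepared food = $0.54 + $0.11 = $0.65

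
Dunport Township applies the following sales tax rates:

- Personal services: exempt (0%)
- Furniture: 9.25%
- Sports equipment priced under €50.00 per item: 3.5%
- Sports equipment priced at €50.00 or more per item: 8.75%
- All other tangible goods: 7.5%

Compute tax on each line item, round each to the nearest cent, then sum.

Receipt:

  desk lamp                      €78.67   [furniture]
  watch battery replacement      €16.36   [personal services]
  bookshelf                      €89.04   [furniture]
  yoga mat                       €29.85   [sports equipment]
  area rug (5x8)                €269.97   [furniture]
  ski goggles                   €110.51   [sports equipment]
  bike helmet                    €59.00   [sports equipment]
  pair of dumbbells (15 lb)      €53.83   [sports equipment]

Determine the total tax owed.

€61.07

Desk lamp €78.67: furniture → 9.25% → €7.28
Watch battery replacement €16.36: personal services → 0% → €0.00
Bookshelf €89.04: furniture → 9.25% → €8.24
Yoga mat €29.85: sports equipment, under €50.00 → 3.5% → €1.04
Area rug (5x8) €269.97: furniture → 9.25% → €24.97
Ski goggles €110.51: sports equipment, €50.00 or more → 8.75% → €9.67
Bike helmet €59.00: sports equipment, €50.00 or more → 8.75% → €5.16
Pair of dumbbells (15 lb) €53.83: sports equipment, €50.00 or more → 8.75% → €4.71
Total tax = €7.28 + €8.24 + €1.04 + €24.97 + €9.67 + €5.16 + €4.71 = €61.07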